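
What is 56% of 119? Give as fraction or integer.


Compute 56% of 119
Convert percentage: 56% = 56/100
Multiply: 119 * 56/100
= 6664/100
= 1666/25

1666/25


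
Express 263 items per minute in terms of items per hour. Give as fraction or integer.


Converting from per minute to per hour
Rate = 263 items per minute
Multiply by 60: 263 * 60
= 15780 items per hour

15780


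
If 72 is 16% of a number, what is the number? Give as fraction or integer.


Given: 72 is 16% of the whole
Set up: 72 = 16/100 * whole
whole = 72 * 100 / 16
whole = 7200 / 16
whole = 450

450


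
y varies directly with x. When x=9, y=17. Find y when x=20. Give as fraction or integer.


Direct proportion: y = kx
Find k: k = 17/9 = 17/9
Compute y at x=20: y = 17/9 * 20
y = 340/9

340/9


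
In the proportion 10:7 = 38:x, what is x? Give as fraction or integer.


Setting up: 10/7 = 38/x
Cross multiply: 10 * x = 7 * 38
10x = 266
x = 266/10
x = 133/5

133/5


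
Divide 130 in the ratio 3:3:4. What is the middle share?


Ratio = 3:3:4
Total parts = 3 + 3 + 4 = 10
Value per part = 130 / 10 = 13
First share = 3 * 13 = 39
Middle share = 3 * 13 = 39
Third share = 4 * 13 = 52

39


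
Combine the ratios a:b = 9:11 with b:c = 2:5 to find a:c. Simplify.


Given a:b = 9:11 and b:c = 2:5
Make b consistent. Multiply first ratio by 2: a:b = 18:22
Multiply second ratio by 11: b:c = 22:55
Now b = 22 in both, so a:b:c = 18:22:55
Therefore a:c = 18:55
Simplify by GCD: a:c = 18:55

18:55


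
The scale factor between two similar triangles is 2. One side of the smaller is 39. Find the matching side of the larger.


Similar triangles have proportional sides
Scale factor = 2
Smaller side = 39
Corresponding larger side = 39 * 2
= 78

78


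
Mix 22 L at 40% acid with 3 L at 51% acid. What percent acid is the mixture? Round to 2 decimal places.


Solute in mixture 1 = 40% of 22 L = 22*40/100 = 44/5 L
Solute in mixture 2 = 51% of 3 L = 3*51/100 = 153/100 L
Total solute = 44/5 + 153/100 = 1033/100 L
Total volume = 22 + 3 = 25 L
Final concentration = 1033/100/25 * 100 = 41.32%

41.32


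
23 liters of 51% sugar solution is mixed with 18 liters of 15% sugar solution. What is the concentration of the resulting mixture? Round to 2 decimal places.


Solute in mixture 1 = 51% of 23 L = 23*51/100 = 1173/100 L
Solute in mixture 2 = 15% of 18 L = 18*15/100 = 27/10 L
Total solute = 1173/100 + 27/10 = 1443/100 L
Total volume = 23 + 18 = 41 L
Final concentration = 1443/100/41 * 100 = 35.20%

35.20


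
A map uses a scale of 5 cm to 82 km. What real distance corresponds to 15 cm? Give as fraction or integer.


Map scale: 5 cm = 82 km
Measured distance on map = 15 cm
Set up proportion: 15 * 82 / 5
= 1230 / 5
= 246 km

246


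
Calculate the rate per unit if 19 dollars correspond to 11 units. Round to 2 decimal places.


Total dollars = 19
Number of units = 11
Unit rate = 19 / 11
= 1.73 dollars per unit

1.73


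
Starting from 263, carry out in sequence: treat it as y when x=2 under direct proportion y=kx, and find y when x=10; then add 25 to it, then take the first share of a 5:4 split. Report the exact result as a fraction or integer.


Start with 263.
Step 1: Direct prop: k = (263)/2; new y = k*10 = 263*10/2 = 1315
Step 2: Add 25: 1315+25=1340; split 5:4 first = 1340*5/9 = 6700/9
Final result = 6700/9

6700/9


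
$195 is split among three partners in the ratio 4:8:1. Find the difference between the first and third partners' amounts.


Total parts = 4 + 8 + 1 = 13
Value per part = 195 / 13 = 15
Shares: 4*15=60, 8*15=120, 1*15=15
First share = 60, third share = 15
Difference = |60 - 15| = 45

45


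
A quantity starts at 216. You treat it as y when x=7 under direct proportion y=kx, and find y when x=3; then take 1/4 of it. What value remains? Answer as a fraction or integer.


Start with 216.
Step 1: Direct prop: k = (216)/7; new y = k*3 = 216*3/7 = 648/7
Step 2: Take 1/4: 648/7 * 1/4 = 162/7
Final result = 162/7

162/7


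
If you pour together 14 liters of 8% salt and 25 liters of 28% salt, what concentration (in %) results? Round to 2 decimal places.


Solute in mixture 1 = 8% of 14 L = 14*8/100 = 28/25 L
Solute in mixture 2 = 28% of 25 L = 25*28/100 = 7 L
Total solute = 28/25 + 7 = 203/25 L
Total volume = 14 + 25 = 39 L
Final concentration = 203/25/39 * 100 = 20.82%

20.82


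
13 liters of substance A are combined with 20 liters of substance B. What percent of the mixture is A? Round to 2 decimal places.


Volume of A = 13 L
Volume of B = 20 L
Total volume = 13 + 20 = 33 L
Percentage of A = (13/33) * 100
= 39.39%

39.39


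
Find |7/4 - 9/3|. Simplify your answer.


Simplify: 7/4 = 7/4 and 9/3 = 3
Find common denominator: LCD = 4
Convert: 7/4 and 12/4
Difference = |7 - 12|/4 = 5/4
Simplified = 5/4

5/4


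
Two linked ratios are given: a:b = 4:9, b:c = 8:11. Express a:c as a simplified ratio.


Given a:b = 4:9 and b:c = 8:11
Make b consistent. Multiply first ratio by 8: a:b = 32:72
Multiply second ratio by 9: b:c = 72:99
Now b = 72 in both, so a:b:c = 32:72:99
Therefore a:c = 32:99
Simplify by GCD: a:c = 32:99

32:99


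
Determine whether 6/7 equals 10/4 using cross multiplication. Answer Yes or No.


Cross multiply to check 6/7 = 10/4
Left cross product: 6 * 4 = 24
Right cross product: 7 * 10 = 70
24 != 70
Not equal, so proportions differ => No

No


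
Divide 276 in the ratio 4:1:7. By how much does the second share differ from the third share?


Total parts = 4 + 1 + 7 = 12
Value per part = 276 / 12 = 23
Shares: 4*23=92, 1*23=23, 7*23=161
Second share = 23, third share = 161
Difference = |23 - 161| = 138

138


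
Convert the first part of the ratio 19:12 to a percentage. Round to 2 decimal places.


Total parts = 19 + 12 = 31
First part fraction = 19/31
Percentage = (19/31) * 100
= 0.612903 * 100
= 61.29%

61.29


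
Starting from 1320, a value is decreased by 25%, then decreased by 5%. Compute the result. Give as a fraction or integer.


Start: 1320
Step 1: decrease by 25% => multiply by 75/100
  1320 * 75/100 = 990
Step 2: decrease by 5% => multiply by 95/100
  990 * 95/100 = 1881/2
Final value = 1881/2

1881/2


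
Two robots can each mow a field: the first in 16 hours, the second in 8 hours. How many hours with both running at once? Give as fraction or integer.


Rate of A = 1/16 job per hour
Rate of B = 1/8 job per hour
Combined rate = 1/16 + 1/8
Find common denominator: (8 + 16)/(16*8) = 24/128
Combined rate = 3/16 job per hour
Time together = 1 / (3/16) = 16/3 hours

16/3


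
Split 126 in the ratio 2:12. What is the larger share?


Total parts = 2 + 12 = 14
Value per part = 126 / 14 = 9
First share = 2 * 9 = 18
Second share = 12 * 9 = 108
Larger share = 108

108


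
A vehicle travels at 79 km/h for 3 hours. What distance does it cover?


Using distance = speed * time
Speed = 79 km/h
Time = 3 hours
Distance = 79 * 3
= 237 km

237


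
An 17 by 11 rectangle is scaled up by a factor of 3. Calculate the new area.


Original dimensions: 17 x 11
Enlargement factor = 3
New width = 17 * 3 = 51
New height = 11 * 3 = 33
New area = 51 * 33 = 1683

1683


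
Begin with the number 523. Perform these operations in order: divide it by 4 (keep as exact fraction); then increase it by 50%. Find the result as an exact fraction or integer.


Start with 523.
Step 1: Divide by 4: 523 / 4 = 523/4
Step 2: Increase by 50%: 523/4 * 150/100 = 1569/8
Final result = 1569/8

1569/8


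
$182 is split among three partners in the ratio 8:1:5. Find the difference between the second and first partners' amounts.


Total parts = 8 + 1 + 5 = 14
Value per part = 182 / 14 = 13
Shares: 8*13=104, 1*13=13, 5*13=65
Second share = 13, first share = 104
Difference = |13 - 104| = 91

91


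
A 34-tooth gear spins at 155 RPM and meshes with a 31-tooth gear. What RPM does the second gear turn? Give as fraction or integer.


Gear ratio: teeth_A * RPM_A = teeth_B * RPM_B
34 * 155 = 31 * RPM_B
5270 = 31 * RPM_B
RPM_B = 5270 / 31
RPM_B = 170

170


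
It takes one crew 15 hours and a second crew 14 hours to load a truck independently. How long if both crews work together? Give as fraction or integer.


Rate of A = 1/15 job per hour
Rate of B = 1/14 job per hour
Combined rate = 1/15 + 1/14
Find common denominator: (14 + 15)/(15*14) = 29/210
Combined rate = 29/210 job per hour
Time together = 1 / (29/210) = 210/29 hours

210/29


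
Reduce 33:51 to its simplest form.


Find GCD(33, 51)
GCD = 3
Divide both by 3: 33/3 = 11, 51/3 = 17
Simplified ratio = 11:17

11:17


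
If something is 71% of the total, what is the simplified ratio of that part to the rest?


Part = 71%, Remainder = 29%
Ratio = 71:29
GCD(71, 29) = 1
Simplify: 71:29 = 71:29

71:29


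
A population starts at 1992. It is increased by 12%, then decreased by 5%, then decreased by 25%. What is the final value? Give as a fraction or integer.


Start: 1992
Step 1: increase by 12% => multiply by 112/100
  1992 * 112/100 = 55776/25
Step 2: decrease by 5% => multiply by 95/100
  55776/25 * 95/100 = 264936/125
Step 3: decrease by 25% => multiply by 75/100
  264936/125 * 75/100 = 198702/125
Final value = 198702/125

198702/125


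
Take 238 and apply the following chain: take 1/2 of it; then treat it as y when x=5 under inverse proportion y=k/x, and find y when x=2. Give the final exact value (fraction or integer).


Start with 238.
Step 1: Take 1/2: 238 * 1/2 = 119
Step 2: Inverse prop: k = (119)*5; new y = k/2 = 119*5/2 = 595/2
Final result = 595/2

595/2


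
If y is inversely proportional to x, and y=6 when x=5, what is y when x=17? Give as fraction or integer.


Inverse proportion: y = k/x
Find k: k = 5 * 6 = 30
Compute y at x=17: y = 30/17
y = 30/17

30/17


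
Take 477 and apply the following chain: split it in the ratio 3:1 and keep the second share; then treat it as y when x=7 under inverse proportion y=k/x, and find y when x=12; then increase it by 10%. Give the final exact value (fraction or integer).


Start with 477.
Step 1: Split 3:1, second share = 477 * 1/4 = 477/4
Step 2: Inverse prop: k = (477/4)*7; new y = k/12 = 477/4*7/12 = 1113/16
Step 3: Increase by 10%: 1113/16 * 110/100 = 12243/160
Final result = 12243/160

12243/160


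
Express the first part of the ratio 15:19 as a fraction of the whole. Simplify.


Total parts = 15 + 19 = 34
First part fraction = 15/34
Simplify: 15/34 = 15/34

15/34


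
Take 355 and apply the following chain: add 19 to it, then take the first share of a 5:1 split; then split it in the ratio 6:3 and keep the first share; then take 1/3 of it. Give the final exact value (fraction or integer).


Start with 355.
Step 1: Add 19: 355+19=374; split 5:1 first = 374*5/6 = 935/3
Step 2: Split 6:3, first share = 935/3 * 6/9 = 1870/9
Step 3: Take 1/3: 1870/9 * 1/3 = 1870/27
Final result = 1870/27

1870/27


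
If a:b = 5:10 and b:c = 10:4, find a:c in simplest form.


Given a:b = 5:10 and b:c = 10:4
Make b consistent. Multiply first ratio by 10: a:b = 50:100
Multiply second ratio by 10: b:c = 100:40
Now b = 100 in both, so a:b:c = 50:100:40
Therefore a:c = 50:40
Simplify by GCD: a:c = 5:4

5:4


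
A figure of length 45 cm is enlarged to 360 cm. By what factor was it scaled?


Original length = 45 cm
Scaled length = 360 cm
Scale factor = 360 / 45
= 8

8


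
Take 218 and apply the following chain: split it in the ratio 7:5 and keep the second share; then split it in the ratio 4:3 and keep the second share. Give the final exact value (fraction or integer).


Start with 218.
Step 1: Split 7:5, second share = 218 * 5/12 = 545/6
Step 2: Split 4:3, second share = 545/6 * 3/7 = 545/14
Final result = 545/14

545/14


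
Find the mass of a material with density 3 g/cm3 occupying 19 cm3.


Using mass = density * volume
Density = 3 g/cm3
Volume = 19 cm3
Mass = 3 * 19
= 57 g

57


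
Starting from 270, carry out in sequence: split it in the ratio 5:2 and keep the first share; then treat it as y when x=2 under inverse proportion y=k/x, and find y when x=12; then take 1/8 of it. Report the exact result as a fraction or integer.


Start with 270.
Step 1: Split 5:2, first share = 270 * 5/7 = 1350/7
Step 2: Inverse prop: k = (1350/7)*2; new y = k/12 = 1350/7*2/12 = 225/7
Step 3: Take 1/8: 225/7 * 1/8 = 225/56
Final result = 225/56

225/56


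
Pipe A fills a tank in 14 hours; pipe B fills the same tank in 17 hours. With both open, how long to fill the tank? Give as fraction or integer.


Rate of A = 1/14 job per hour
Rate of B = 1/17 job per hour
Combined rate = 1/14 + 1/17
Find common denominator: (17 + 14)/(14*17) = 31/238
Combined rate = 31/238 job per hour
Time together = 1 / (31/238) = 238/31 hours

238/31


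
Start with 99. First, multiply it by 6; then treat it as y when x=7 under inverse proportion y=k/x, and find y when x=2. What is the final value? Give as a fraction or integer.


Start with 99.
Step 1: Multiply by 6: 99 * 6 = 594
Step 2: Inverse prop: k = (594)*7; new y = k/2 = 594*7/2 = 2079
Final result = 2079

2079


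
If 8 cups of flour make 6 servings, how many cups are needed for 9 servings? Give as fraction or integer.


Original: 8 cups for 6 servings
Target servings = 9
Scaling factor = 9/6
New amount = 8 * 9/6
= 72/6
= 12 cups

12


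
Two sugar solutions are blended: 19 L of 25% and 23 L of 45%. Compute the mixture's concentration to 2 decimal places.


Solute in mixture 1 = 25% of 19 L = 19*25/100 = 19/4 L
Solute in mixture 2 = 45% of 23 L = 23*45/100 = 207/20 L
Total solute = 19/4 + 207/20 = 151/10 L
Total volume = 19 + 23 = 42 L
Final concentration = 151/10/42 * 100 = 35.95%

35.95


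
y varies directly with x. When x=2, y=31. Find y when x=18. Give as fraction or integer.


Direct proportion: y = kx
Find k: k = 31/2 = 31/2
Compute y at x=18: y = 31/2 * 18
y = 279

279


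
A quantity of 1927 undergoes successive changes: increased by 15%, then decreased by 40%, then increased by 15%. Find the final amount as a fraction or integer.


Start: 1927
Step 1: increase by 15% => multiply by 115/100
  1927 * 115/100 = 44321/20
Step 2: decrease by 40% => multiply by 60/100
  44321/20 * 60/100 = 132963/100
Step 3: increase by 15% => multiply by 115/100
  132963/100 * 115/100 = 3058149/2000
Final value = 3058149/2000

3058149/2000


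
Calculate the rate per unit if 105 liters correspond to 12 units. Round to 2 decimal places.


Total liters = 105
Number of units = 12
Unit rate = 105 / 12
= 8.75 liters per unit

8.75


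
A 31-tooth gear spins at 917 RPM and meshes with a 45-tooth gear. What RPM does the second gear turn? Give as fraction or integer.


Gear ratio: teeth_A * RPM_A = teeth_B * RPM_B
31 * 917 = 45 * RPM_B
28427 = 45 * RPM_B
RPM_B = 28427 / 45
RPM_B = 28427/45

28427/45


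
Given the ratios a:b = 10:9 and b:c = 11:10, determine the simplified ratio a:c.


Given a:b = 10:9 and b:c = 11:10
Make b consistent. Multiply first ratio by 11: a:b = 110:99
Multiply second ratio by 9: b:c = 99:90
Now b = 99 in both, so a:b:c = 110:99:90
Therefore a:c = 110:90
Simplify by GCD: a:c = 11:9

11:9


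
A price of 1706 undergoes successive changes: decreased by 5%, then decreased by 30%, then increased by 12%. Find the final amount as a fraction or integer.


Start: 1706
Step 1: decrease by 5% => multiply by 95/100
  1706 * 95/100 = 16207/10
Step 2: decrease by 30% => multiply by 70/100
  16207/10 * 70/100 = 113449/100
Step 3: increase by 12% => multiply by 112/100
  113449/100 * 112/100 = 794143/625
Final value = 794143/625

794143/625


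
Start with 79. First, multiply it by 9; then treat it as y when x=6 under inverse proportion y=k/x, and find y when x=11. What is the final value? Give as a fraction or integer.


Start with 79.
Step 1: Multiply by 9: 79 * 9 = 711
Step 2: Inverse prop: k = (711)*6; new y = k/11 = 711*6/11 = 4266/11
Final result = 4266/11

4266/11


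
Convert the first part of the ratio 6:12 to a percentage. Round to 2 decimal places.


Total parts = 6 + 12 = 18
First part fraction = 6/18
Percentage = (6/18) * 100
= 0.333333 * 100
= 33.33%

33.33


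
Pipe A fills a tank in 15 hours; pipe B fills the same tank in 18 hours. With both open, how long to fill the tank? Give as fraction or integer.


Rate of A = 1/15 job per hour
Rate of B = 1/18 job per hour
Combined rate = 1/15 + 1/18
Find common denominator: (18 + 15)/(15*18) = 33/270
Combined rate = 11/90 job per hour
Time together = 1 / (11/90) = 90/11 hours

90/11


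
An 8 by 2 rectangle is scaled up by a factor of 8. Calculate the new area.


Original dimensions: 8 x 2
Enlargement factor = 8
New width = 8 * 8 = 64
New height = 2 * 8 = 16
New area = 64 * 16 = 1024

1024


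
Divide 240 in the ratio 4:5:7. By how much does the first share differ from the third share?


Total parts = 4 + 5 + 7 = 16
Value per part = 240 / 16 = 15
Shares: 4*15=60, 5*15=75, 7*15=105
First share = 60, third share = 105
Difference = |60 - 105| = 45

45


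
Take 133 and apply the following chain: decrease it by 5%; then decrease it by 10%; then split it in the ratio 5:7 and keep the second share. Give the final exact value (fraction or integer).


Start with 133.
Step 1: Decrease by 5%: 133 * 95/100 = 2527/20
Step 2: Decrease by 10%: 2527/20 * 90/100 = 22743/200
Step 3: Split 5:7, second share = 22743/200 * 7/12 = 53067/800
Final result = 53067/800

53067/800


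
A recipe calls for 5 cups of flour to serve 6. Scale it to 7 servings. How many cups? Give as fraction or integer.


Original: 5 cups for 6 servings
Target servings = 7
Scaling factor = 7/6
New amount = 5 * 7/6
= 35/6
= 35/6 cups

35/6


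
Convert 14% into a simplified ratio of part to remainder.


Part = 14%, Remainder = 86%
Ratio = 14:86
GCD(14, 86) = 2
Simplify: 7:43 = 7:43

7:43


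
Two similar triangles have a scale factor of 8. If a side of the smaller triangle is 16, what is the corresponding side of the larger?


Similar triangles have proportional sides
Scale factor = 8
Smaller side = 16
Corresponding larger side = 16 * 8
= 128

128


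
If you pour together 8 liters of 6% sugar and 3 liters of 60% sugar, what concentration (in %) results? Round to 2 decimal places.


Solute in mixture 1 = 6% of 8 L = 8*6/100 = 12/25 L
Solute in mixture 2 = 60% of 3 L = 3*60/100 = 9/5 L
Total solute = 12/25 + 9/5 = 57/25 L
Total volume = 8 + 3 = 11 L
Final concentration = 57/25/11 * 100 = 20.73%

20.73


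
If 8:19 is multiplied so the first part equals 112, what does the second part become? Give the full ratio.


Original ratio: 8:19
First term target: 112
Scale factor = 112 / 8 = 14
Multiply second term: 19 * 14 = 266
Equivalent ratio = 112:266

112:266


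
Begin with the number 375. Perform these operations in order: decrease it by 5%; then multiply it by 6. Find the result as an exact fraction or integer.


Start with 375.
Step 1: Decrease by 5%: 375 * 95/100 = 1425/4
Step 2: Multiply by 6: 1425/4 * 6 = 4275/2
Final result = 4275/2

4275/2


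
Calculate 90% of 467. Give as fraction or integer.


Compute 90% of 467
Convert percentage: 90% = 90/100
Multiply: 467 * 90/100
= 42030/100
= 4203/10

4203/10


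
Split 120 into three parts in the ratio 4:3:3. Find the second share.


Ratio = 4:3:3
Total parts = 4 + 3 + 3 = 10
Value per part = 120 / 10 = 12
First share = 4 * 12 = 48
Middle share = 3 * 12 = 36
Third share = 3 * 12 = 36

36


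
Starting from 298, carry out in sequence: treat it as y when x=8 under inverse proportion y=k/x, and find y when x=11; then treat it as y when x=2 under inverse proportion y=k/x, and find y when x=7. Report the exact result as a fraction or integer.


Start with 298.
Step 1: Inverse prop: k = (298)*8; new y = k/11 = 298*8/11 = 2384/11
Step 2: Inverse prop: k = (2384/11)*2; new y = k/7 = 2384/11*2/7 = 4768/77
Final result = 4768/77

4768/77


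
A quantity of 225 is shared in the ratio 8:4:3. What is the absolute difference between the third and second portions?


Total parts = 8 + 4 + 3 = 15
Value per part = 225 / 15 = 15
Shares: 8*15=120, 4*15=60, 3*15=45
Third share = 45, second share = 60
Difference = |45 - 60| = 15

15


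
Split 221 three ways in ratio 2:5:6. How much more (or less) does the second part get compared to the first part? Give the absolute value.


Total parts = 2 + 5 + 6 = 13
Value per part = 221 / 13 = 17
Shares: 2*17=34, 5*17=85, 6*17=102
Second share = 85, first share = 34
Difference = |85 - 34| = 51

51


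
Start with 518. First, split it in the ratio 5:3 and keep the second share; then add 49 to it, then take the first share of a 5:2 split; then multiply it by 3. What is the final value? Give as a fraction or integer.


Start with 518.
Step 1: Split 5:3, second share = 518 * 3/8 = 777/4
Step 2: Add 49: 777/4+49=973/4; split 5:2 first = 973/4*5/7 = 695/4
Step 3: Multiply by 3: 695/4 * 3 = 2085/4
Final result = 2085/4

2085/4


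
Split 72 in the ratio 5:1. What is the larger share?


Total parts = 5 + 1 = 6
Value per part = 72 / 6 = 12
First share = 5 * 12 = 60
Second share = 1 * 12 = 12
Larger share = 60

60


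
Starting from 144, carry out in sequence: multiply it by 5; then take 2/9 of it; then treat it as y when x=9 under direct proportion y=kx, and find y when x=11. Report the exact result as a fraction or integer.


Start with 144.
Step 1: Multiply by 5: 144 * 5 = 720
Step 2: Take 2/9: 720 * 2/9 = 160
Step 3: Direct prop: k = (160)/9; new y = k*11 = 160*11/9 = 1760/9
Final result = 1760/9

1760/9


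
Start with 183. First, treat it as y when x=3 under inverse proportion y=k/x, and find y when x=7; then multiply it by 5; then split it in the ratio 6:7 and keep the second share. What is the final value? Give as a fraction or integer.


Start with 183.
Step 1: Inverse prop: k = (183)*3; new y = k/7 = 183*3/7 = 549/7
Step 2: Multiply by 5: 549/7 * 5 = 2745/7
Step 3: Split 6:7, second share = 2745/7 * 7/13 = 2745/13
Final result = 2745/13

2745/13


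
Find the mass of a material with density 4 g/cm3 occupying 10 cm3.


Using mass = density * volume
Density = 4 g/cm3
Volume = 10 cm3
Mass = 4 * 10
= 40 g

40


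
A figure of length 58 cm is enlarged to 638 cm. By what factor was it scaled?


Original length = 58 cm
Scaled length = 638 cm
Scale factor = 638 / 58
= 11

11


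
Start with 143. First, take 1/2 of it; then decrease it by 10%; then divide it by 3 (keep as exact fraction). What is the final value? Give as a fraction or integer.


Start with 143.
Step 1: Take 1/2: 143 * 1/2 = 143/2
Step 2: Decrease by 10%: 143/2 * 90/100 = 1287/20
Step 3: Divide by 3: 1287/20 / 3 = 429/20
Final result = 429/20

429/20


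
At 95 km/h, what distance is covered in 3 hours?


Using distance = speed * time
Speed = 95 km/h
Time = 3 hours
Distance = 95 * 3
= 285 km

285


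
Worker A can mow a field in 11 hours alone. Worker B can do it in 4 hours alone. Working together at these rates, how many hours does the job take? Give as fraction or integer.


Rate of A = 1/11 job per hour
Rate of B = 1/4 job per hour
Combined rate = 1/11 + 1/4
Find common denominator: (4 + 11)/(11*4) = 15/44
Combined rate = 15/44 job per hour
Time together = 1 / (15/44) = 44/15 hours

44/15


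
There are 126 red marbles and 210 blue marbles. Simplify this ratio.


Find GCD(126, 210)
GCD = 42
Divide both by 42: 126/42 = 3, 210/42 = 5
Simplified ratio = 3:5

3:5


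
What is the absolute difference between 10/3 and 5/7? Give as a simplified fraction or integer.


Simplify: 10/3 = 10/3 and 5/7 = 5/7
Find common denominator: LCD = 21
Convert: 70/21 and 15/21
Difference = |70 - 15|/21 = 55/21
Simplified = 55/21

55/21


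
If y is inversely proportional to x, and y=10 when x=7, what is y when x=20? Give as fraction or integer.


Inverse proportion: y = k/x
Find k: k = 7 * 10 = 70
Compute y at x=20: y = 70/20
y = 7/2

7/2


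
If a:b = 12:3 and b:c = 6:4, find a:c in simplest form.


Given a:b = 12:3 and b:c = 6:4
Make b consistent. Multiply first ratio by 6: a:b = 72:18
Multiply second ratio by 3: b:c = 18:12
Now b = 18 in both, so a:b:c = 72:18:12
Therefore a:c = 72:12
Simplify by GCD: a:c = 6:1

6:1


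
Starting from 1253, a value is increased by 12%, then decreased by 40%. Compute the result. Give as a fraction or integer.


Start: 1253
Step 1: increase by 12% => multiply by 112/100
  1253 * 112/100 = 35084/25
Step 2: decrease by 40% => multiply by 60/100
  35084/25 * 60/100 = 105252/125
Final value = 105252/125

105252/125


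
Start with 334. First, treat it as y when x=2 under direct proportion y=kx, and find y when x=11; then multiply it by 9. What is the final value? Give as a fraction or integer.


Start with 334.
Step 1: Direct prop: k = (334)/2; new y = k*11 = 334*11/2 = 1837
Step 2: Multiply by 9: 1837 * 9 = 16533
Final result = 16533

16533


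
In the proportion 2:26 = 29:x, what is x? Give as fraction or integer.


Setting up: 2/26 = 29/x
Cross multiply: 2 * x = 26 * 29
2x = 754
x = 754/2
x = 377

377


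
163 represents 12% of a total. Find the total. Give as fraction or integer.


Given: 163 is 12% of the whole
Set up: 163 = 12/100 * whole
whole = 163 * 100 / 12
whole = 16300 / 12
whole = 4075/3

4075/3


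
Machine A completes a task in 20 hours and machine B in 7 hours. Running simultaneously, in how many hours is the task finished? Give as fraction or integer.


Rate of A = 1/20 job per hour
Rate of B = 1/7 job per hour
Combined rate = 1/20 + 1/7
Find common denominator: (7 + 20)/(20*7) = 27/140
Combined rate = 27/140 job per hour
Time together = 1 / (27/140) = 140/27 hours

140/27


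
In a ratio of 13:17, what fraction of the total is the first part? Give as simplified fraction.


Total parts = 13 + 17 = 30
First part fraction = 13/30
Simplify: 13/30 = 13/30

13/30


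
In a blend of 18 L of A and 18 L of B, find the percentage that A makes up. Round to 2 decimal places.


Volume of A = 18 L
Volume of B = 18 L
Total volume = 18 + 18 = 36 L
Percentage of A = (18/36) * 100
= 50.00%

50.00


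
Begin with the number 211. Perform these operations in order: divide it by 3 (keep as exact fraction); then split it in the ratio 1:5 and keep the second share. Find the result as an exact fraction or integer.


Start with 211.
Step 1: Divide by 3: 211 / 3 = 211/3
Step 2: Split 1:5, second share = 211/3 * 5/6 = 1055/18
Final result = 1055/18

1055/18


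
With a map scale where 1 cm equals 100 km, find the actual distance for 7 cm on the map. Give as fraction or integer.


Map scale: 1 cm = 100 km
Measured distance on map = 7 cm
Set up proportion: 7 * 100 / 1
= 700 / 1
= 700 km

700


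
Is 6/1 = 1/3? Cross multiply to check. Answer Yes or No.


Cross multiply to check 6/1 = 1/3
Left cross product: 6 * 3 = 18
Right cross product: 1 * 1 = 1
18 != 1
Not equal, so proportions differ => No

No


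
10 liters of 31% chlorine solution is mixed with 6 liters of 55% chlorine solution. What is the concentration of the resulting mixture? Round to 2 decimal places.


Solute in mixture 1 = 31% of 10 L = 10*31/100 = 31/10 L
Solute in mixture 2 = 55% of 6 L = 6*55/100 = 33/10 L
Total solute = 31/10 + 33/10 = 32/5 L
Total volume = 10 + 6 = 16 L
Final concentration = 32/5/16 * 100 = 40.00%

40.00


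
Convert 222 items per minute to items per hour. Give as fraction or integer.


Converting from per minute to per hour
Rate = 222 items per minute
Multiply by 60: 222 * 60
= 13320 items per hour

13320


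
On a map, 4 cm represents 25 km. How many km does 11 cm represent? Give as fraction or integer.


Map scale: 4 cm = 25 km
Measured distance on map = 11 cm
Set up proportion: 11 * 25 / 4
= 275 / 4
= 275/4 km

275/4


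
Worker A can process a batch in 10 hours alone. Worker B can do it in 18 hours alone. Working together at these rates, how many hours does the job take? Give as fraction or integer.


Rate of A = 1/10 job per hour
Rate of B = 1/18 job per hour
Combined rate = 1/10 + 1/18
Find common denominator: (18 + 10)/(10*18) = 28/180
Combined rate = 7/45 job per hour
Time together = 1 / (7/45) = 45/7 hours

45/7


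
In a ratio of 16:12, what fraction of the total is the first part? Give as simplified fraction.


Total parts = 16 + 12 = 28
First part fraction = 16/28
Simplify: 16/28 = 4/7

4/7


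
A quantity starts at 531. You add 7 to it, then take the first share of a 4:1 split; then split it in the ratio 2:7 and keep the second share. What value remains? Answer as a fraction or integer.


Start with 531.
Step 1: Add 7: 531+7=538; split 4:1 first = 538*4/5 = 2152/5
Step 2: Split 2:7, second share = 2152/5 * 7/9 = 15064/45
Final result = 15064/45

15064/45


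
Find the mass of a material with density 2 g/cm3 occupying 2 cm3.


Using mass = density * volume
Density = 2 g/cm3
Volume = 2 cm3
Mass = 2 * 2
= 4 g

4


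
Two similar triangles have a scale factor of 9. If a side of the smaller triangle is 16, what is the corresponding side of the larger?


Similar triangles have proportional sides
Scale factor = 9
Smaller side = 16
Corresponding larger side = 16 * 9
= 144

144


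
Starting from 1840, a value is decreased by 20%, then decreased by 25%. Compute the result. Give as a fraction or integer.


Start: 1840
Step 1: decrease by 20% => multiply by 80/100
  1840 * 80/100 = 1472
Step 2: decrease by 25% => multiply by 75/100
  1472 * 75/100 = 1104
Final value = 1104

1104


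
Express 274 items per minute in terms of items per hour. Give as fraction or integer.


Converting from per minute to per hour
Rate = 274 items per minute
Multiply by 60: 274 * 60
= 16440 items per hour

16440


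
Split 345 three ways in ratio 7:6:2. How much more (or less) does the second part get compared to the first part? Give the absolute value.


Total parts = 7 + 6 + 2 = 15
Value per part = 345 / 15 = 23
Shares: 7*23=161, 6*23=138, 2*23=46
Second share = 138, first share = 161
Difference = |138 - 161| = 23

23


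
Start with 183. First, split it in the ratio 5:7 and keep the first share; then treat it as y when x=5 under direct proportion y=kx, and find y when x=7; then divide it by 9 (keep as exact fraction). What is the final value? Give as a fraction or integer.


Start with 183.
Step 1: Split 5:7, first share = 183 * 5/12 = 305/4
Step 2: Direct prop: k = (305/4)/5; new y = k*7 = 305/4*7/5 = 427/4
Step 3: Divide by 9: 427/4 / 9 = 427/36
Final result = 427/36

427/36


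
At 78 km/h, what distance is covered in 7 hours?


Using distance = speed * time
Speed = 78 km/h
Time = 7 hours
Distance = 78 * 7
= 546 km

546


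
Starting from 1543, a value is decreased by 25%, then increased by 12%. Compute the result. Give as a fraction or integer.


Start: 1543
Step 1: decrease by 25% => multiply by 75/100
  1543 * 75/100 = 4629/4
Step 2: increase by 12% => multiply by 112/100
  4629/4 * 112/100 = 32403/25
Final value = 32403/25

32403/25


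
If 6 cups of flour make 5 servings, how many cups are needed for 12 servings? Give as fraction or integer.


Original: 6 cups for 5 servings
Target servings = 12
Scaling factor = 12/5
New amount = 6 * 12/5
= 72/5
= 72/5 cups

72/5


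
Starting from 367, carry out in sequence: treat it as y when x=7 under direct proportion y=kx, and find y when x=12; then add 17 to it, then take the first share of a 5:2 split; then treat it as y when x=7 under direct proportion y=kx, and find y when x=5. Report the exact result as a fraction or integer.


Start with 367.
Step 1: Direct prop: k = (367)/7; new y = k*12 = 367*12/7 = 4404/7
Step 2: Add 17: 4404/7+17=4523/7; split 5:2 first = 4523/7*5/7 = 22615/49
Step 3: Direct prop: k = (22615/49)/7; new y = k*5 = 22615/49*5/7 = 113075/343
Final result = 113075/343

113075/343


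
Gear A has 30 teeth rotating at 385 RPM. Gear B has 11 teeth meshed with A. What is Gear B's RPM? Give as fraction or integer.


Gear ratio: teeth_A * RPM_A = teeth_B * RPM_B
30 * 385 = 11 * RPM_B
11550 = 11 * RPM_B
RPM_B = 11550 / 11
RPM_B = 1050

1050


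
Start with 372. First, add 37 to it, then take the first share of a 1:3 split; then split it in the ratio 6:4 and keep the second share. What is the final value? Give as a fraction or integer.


Start with 372.
Step 1: Add 37: 372+37=409; split 1:3 first = 409*1/4 = 409/4
Step 2: Split 6:4, second share = 409/4 * 4/10 = 409/10
Final result = 409/10

409/10


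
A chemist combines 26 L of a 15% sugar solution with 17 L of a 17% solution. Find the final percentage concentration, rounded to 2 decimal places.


Solute in mixture 1 = 15% of 26 L = 26*15/100 = 39/10 L
Solute in mixture 2 = 17% of 17 L = 17*17/100 = 289/100 L
Total solute = 39/10 + 289/100 = 679/100 L
Total volume = 26 + 17 = 43 L
Final concentration = 679/100/43 * 100 = 15.79%

15.79


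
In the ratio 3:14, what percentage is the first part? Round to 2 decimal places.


Total parts = 3 + 14 = 17
First part fraction = 3/17
Percentage = (3/17) * 100
= 0.176471 * 100
= 17.65%

17.65


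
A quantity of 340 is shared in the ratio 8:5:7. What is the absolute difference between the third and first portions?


Total parts = 8 + 5 + 7 = 20
Value per part = 340 / 20 = 17
Shares: 8*17=136, 5*17=85, 7*17=119
Third share = 119, first share = 136
Difference = |119 - 136| = 17

17


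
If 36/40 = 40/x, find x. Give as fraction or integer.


Setting up: 36/40 = 40/x
Cross multiply: 36 * x = 40 * 40
36x = 1600
x = 1600/36
x = 400/9

400/9


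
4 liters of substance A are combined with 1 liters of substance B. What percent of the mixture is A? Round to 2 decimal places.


Volume of A = 4 L
Volume of B = 1 L
Total volume = 4 + 1 = 5 L
Percentage of A = (4/5) * 100
= 80.00%

80.00


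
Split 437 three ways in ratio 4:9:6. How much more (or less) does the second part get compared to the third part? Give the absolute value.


Total parts = 4 + 9 + 6 = 19
Value per part = 437 / 19 = 23
Shares: 4*23=92, 9*23=207, 6*23=138
Second share = 207, third share = 138
Difference = |207 - 138| = 69

69


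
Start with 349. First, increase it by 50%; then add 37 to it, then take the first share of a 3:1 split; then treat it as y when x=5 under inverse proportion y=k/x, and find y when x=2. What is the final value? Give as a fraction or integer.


Start with 349.
Step 1: Increase by 50%: 349 * 150/100 = 1047/2
Step 2: Add 37: 1047/2+37=1121/2; split 3:1 first = 1121/2*3/4 = 3363/8
Step 3: Inverse prop: k = (3363/8)*5; new y = k/2 = 3363/8*5/2 = 16815/16
Final result = 16815/16

16815/16


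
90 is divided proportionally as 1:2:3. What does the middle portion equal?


Ratio = 1:2:3
Total parts = 1 + 2 + 3 = 6
Value per part = 90 / 6 = 15
First share = 1 * 15 = 15
Middle share = 2 * 15 = 30
Third share = 3 * 15 = 45

30


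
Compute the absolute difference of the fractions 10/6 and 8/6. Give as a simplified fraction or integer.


Simplify: 10/6 = 5/3 and 8/6 = 4/3
Find common denominator: LCD = 3
Convert: 5/3 and 4/3
Difference = |5 - 4|/3 = 1/3
Simplified = 1/3

1/3


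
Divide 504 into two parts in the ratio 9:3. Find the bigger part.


Total parts = 9 + 3 = 12
Value per part = 504 / 12 = 42
First share = 9 * 42 = 378
Second share = 3 * 42 = 126
Larger share = 378

378


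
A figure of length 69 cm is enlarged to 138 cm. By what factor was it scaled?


Original length = 69 cm
Scaled length = 138 cm
Scale factor = 138 / 69
= 2

2


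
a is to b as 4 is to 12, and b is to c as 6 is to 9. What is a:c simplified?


Given a:b = 4:12 and b:c = 6:9
Make b consistent. Multiply first ratio by 6: a:b = 24:72
Multiply second ratio by 12: b:c = 72:108
Now b = 72 in both, so a:b:c = 24:72:108
Therefore a:c = 24:108
Simplify by GCD: a:c = 2:9

2:9


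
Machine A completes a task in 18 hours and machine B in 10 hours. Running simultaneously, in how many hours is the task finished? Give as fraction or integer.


Rate of A = 1/18 job per hour
Rate of B = 1/10 job per hour
Combined rate = 1/18 + 1/10
Find common denominator: (10 + 18)/(18*10) = 28/180
Combined rate = 7/45 job per hour
Time together = 1 / (7/45) = 45/7 hours

45/7


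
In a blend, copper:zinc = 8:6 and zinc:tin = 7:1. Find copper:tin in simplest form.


Given a:b = 8:6 and b:c = 7:1
Make b consistent. Multiply first ratio by 7: a:b = 56:42
Multiply second ratio by 6: b:c = 42:6
Now b = 42 in both, so a:b:c = 56:42:6
Therefore a:c = 56:6
Simplify by GCD: a:c = 28:3

28:3


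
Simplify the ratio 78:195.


Find GCD(78, 195)
GCD = 39
Divide both by 39: 78/39 = 2, 195/39 = 5
Simplified ratio = 2:5

2:5


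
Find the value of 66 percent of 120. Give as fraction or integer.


Compute 66% of 120
Convert percentage: 66% = 66/100
Multiply: 120 * 66/100
= 7920/100
= 396/5

396/5


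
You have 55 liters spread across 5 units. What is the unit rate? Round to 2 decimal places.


Total liters = 55
Number of units = 5
Unit rate = 55 / 5
= 11 liters per unit

11


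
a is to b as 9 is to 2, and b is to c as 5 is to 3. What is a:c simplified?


Given a:b = 9:2 and b:c = 5:3
Make b consistent. Multiply first ratio by 5: a:b = 45:10
Multiply second ratio by 2: b:c = 10:6
Now b = 10 in both, so a:b:c = 45:10:6
Therefore a:c = 45:6
Simplify by GCD: a:c = 15:2

15:2


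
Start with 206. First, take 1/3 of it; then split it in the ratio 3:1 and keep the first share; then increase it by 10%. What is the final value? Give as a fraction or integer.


Start with 206.
Step 1: Take 1/3: 206 * 1/3 = 206/3
Step 2: Split 3:1, first share = 206/3 * 3/4 = 103/2
Step 3: Increase by 10%: 103/2 * 110/100 = 1133/20
Final result = 1133/20

1133/20


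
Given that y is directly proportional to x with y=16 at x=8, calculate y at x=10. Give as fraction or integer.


Direct proportion: y = kx
Find k: k = 16/8 = 2
Compute y at x=10: y = 2 * 10
y = 20

20


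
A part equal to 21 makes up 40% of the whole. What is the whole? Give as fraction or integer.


Given: 21 is 40% of the whole
Set up: 21 = 40/100 * whole
whole = 21 * 100 / 40
whole = 2100 / 40
whole = 105/2

105/2


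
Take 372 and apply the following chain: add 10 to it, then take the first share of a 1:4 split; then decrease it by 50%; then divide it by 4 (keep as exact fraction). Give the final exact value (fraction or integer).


Start with 372.
Step 1: Add 10: 372+10=382; split 1:4 first = 382*1/5 = 382/5
Step 2: Decrease by 50%: 382/5 * 50/100 = 191/5
Step 3: Divide by 4: 191/5 / 4 = 191/20
Final result = 191/20

191/20


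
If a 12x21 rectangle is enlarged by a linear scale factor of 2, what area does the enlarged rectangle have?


Original dimensions: 12 x 21
Enlargement factor = 2
New width = 12 * 2 = 24
New height = 21 * 2 = 42
New area = 24 * 42 = 1008

1008


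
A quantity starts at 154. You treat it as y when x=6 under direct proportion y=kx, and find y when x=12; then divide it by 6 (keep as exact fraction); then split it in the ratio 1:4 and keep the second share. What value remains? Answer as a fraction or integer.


Start with 154.
Step 1: Direct prop: k = (154)/6; new y = k*12 = 154*12/6 = 308
Step 2: Divide by 6: 308 / 6 = 154/3
Step 3: Split 1:4, second share = 154/3 * 4/5 = 616/15
Final result = 616/15

616/15


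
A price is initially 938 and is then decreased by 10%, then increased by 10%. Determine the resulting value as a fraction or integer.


Start: 938
Step 1: decrease by 10% => multiply by 90/100
  938 * 90/100 = 4221/5
Step 2: increase by 10% => multiply by 110/100
  4221/5 * 110/100 = 46431/50
Final value = 46431/50

46431/50


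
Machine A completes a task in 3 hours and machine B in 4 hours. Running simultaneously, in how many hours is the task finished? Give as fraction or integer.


Rate of A = 1/3 job per hour
Rate of B = 1/4 job per hour
Combined rate = 1/3 + 1/4
Find common denominator: (4 + 3)/(3*4) = 7/12
Combined rate = 7/12 job per hour
Time together = 1 / (7/12) = 12/7 hours

12/7
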